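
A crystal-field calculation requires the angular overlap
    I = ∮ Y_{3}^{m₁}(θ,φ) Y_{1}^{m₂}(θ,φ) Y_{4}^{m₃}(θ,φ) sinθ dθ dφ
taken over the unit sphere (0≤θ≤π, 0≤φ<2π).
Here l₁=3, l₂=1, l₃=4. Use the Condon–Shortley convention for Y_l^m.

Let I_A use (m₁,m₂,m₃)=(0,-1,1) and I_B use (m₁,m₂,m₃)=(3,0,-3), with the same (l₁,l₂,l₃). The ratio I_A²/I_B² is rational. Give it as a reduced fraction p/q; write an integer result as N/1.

10/7

Same 3,1,4: normalisation and zero-m 3j drop out of the ratio.
A: Δ: 0! 6! 2! / 9! → 1/252; sum: t=0:+1/72 = 1/72; 3j²(3 1 4; 0 -1 1) = Δ·Π!·Σ² = 5/126  (sign -1)
B: Δ: 0! 6! 2! / 9! → 1/252; sum: t=0:+1/720 = 1/720; 3j²(3 1 4; 3 0 -3) = Δ·Π!·Σ² = 1/36  (sign -1)
I_A²/I_B² = (5/126)/(1/36) = 10/7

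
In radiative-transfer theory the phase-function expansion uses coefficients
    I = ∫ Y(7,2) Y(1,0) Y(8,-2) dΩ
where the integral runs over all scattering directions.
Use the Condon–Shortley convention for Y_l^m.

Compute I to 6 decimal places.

Checks pass: Σm=0; 16 even; l₃=8∈[6,8].
(2·7+1)(2·1+1)(2·8+1) = 765
Δ: 0! 14! 2! / 17! → 1/2040
sum: t=0:+1/25401600 = 1/25401600
3j²(7 1 8; 0 0 0) = Δ·Π!·Σ² = 8/255  (sign +1)
sum: t=0:+1/43545600 = 1/43545600
3j²(7 1 8; 2 0 -2) = Δ·Π!·Σ² = 1/34  (sign +1)
combine: 4πI² = 765·8/255·1/34 = 12/17
take √, sign +1: I = 0.23700703

0.237007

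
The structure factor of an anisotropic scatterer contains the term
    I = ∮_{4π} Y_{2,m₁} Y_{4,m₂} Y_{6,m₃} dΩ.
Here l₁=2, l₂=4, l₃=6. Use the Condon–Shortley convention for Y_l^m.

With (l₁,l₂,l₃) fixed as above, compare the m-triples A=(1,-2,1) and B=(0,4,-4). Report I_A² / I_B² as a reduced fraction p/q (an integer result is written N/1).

Shared (l₁,l₂,l₃)=(2,4,6): N and (l;000)² cancel in I_A²/I_B².
A: Δ = 0!·4!·8!/13! = 1/6435; Racah Σ t=0..0: t=0:+1/8640 = 1/8640; ⇒ 3j(2 4 6; 1 -2 1)² = 14/1287, sgn -1
B: Δ = 0!·4!·8!/13! = 1/6435; Racah Σ t=0..0: t=0:+1/161280 = 1/161280; ⇒ 3j(2 4 6; 0 4 -4)² = 1/143, sgn +1
I_A²/I_B² = (14/1287)/(1/143) = 14/9

14/9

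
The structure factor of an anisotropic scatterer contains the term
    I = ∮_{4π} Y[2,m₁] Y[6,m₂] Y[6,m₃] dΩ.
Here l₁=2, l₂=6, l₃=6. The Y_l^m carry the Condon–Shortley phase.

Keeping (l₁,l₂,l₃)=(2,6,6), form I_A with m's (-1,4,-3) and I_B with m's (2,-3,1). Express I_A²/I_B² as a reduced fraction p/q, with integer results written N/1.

l's match ⇒ only the (l;m) 3-j factors differ between A and B.
A: triangle coeff Δ(2,6,6) = 1/90090; Σ_t [1,2]: t=1:−1/725760 t=2:+1/161280 = 1/207360; (3j)²=7/286 [(2 6 6; -1 4 -3)], sign=-1
B: triangle coeff Δ(2,6,6) = 1/90090; Σ_t [0,0]: t=0:+1/120960 = 1/120960; (3j)²=24/1001 [(2 6 6; 2 -3 1)], sign=-1
I_A²/I_B² = (7/286)/(24/1001) = 49/48

49/48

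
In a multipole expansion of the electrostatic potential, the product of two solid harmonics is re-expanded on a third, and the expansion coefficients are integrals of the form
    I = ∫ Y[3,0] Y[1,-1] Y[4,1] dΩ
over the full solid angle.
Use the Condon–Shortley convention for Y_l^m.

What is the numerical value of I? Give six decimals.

-0.194664

Checks pass: Σm=0; 8 even; l₃=4∈[2,4].
(2·3+1)(2·1+1)(2·4+1) = 189
Δ: 0! 6! 2! / 9! → 1/252
sum: t=0:+1/36 = 1/36
3j²(3 1 4; 0 0 0) = Δ·Π!·Σ² = 4/63  (sign +1)
sum: t=0:+1/72 = 1/72
3j²(3 1 4; 0 -1 1) = Δ·Π!·Σ² = 5/126  (sign -1)
combine: 4πI² = 189·4/63·5/126 = 10/21
take √, sign -1: I = -0.19466390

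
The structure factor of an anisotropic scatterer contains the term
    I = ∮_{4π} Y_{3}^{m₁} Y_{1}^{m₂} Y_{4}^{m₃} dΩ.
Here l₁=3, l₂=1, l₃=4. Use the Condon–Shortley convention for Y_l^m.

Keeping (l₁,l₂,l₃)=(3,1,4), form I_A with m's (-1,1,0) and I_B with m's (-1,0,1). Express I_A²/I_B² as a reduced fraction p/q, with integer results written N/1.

Shared (l₁,l₂,l₃)=(3,1,4): N and (l;000)² cancel in I_A²/I_B².
A: Δ = 0!·6!·2!/9! = 1/252; Racah Σ t=0..0: t=0:+1/96 = 1/96; ⇒ 3j(3 1 4; -1 1 0)² = 1/42, sgn +1
B: Δ = 0!·6!·2!/9! = 1/252; Racah Σ t=0..0: t=0:+1/48 = 1/48; ⇒ 3j(3 1 4; -1 0 1)² = 5/84, sgn -1
I_A²/I_B² = (1/42)/(5/84) = 2/5

2/5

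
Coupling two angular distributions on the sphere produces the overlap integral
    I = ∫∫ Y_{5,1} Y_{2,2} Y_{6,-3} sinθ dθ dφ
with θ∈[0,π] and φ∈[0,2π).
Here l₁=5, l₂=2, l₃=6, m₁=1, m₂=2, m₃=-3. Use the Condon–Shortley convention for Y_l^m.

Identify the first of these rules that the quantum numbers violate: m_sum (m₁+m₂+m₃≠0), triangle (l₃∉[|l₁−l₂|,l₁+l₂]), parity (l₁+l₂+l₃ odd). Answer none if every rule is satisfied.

Σmᵢ = 0  ✓
l₃∈[|l₁−l₂|,l₁+l₂]=[3,7], have l₃=6  ✓
Σlᵢ = 13 ⇒ odd  ✗

parity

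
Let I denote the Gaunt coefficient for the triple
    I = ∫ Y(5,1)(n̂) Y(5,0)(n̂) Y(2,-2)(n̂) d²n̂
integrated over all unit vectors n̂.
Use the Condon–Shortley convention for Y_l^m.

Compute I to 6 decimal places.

Σmᵢ = -1 ≠ 0, so the φ-integral vanishes; I = 0

0.000000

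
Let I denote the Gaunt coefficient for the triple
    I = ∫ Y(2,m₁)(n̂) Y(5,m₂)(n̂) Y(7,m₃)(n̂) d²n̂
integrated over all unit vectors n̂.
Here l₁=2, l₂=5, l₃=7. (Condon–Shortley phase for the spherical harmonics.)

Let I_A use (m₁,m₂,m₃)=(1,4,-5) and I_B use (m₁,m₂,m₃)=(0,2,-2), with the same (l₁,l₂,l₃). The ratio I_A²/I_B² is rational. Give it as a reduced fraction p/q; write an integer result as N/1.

l's match ⇒ only the (l;m) 3-j factors differ between A and B.
A: triangle coeff Δ(2,5,7) = 1/15015; Σ_t [0,0]: t=0:+1/2177280 = 1/2177280; (3j)²=8/273 [(2 5 7; 1 4 -5)], sign=+1
B: triangle coeff Δ(2,5,7) = 1/15015; Σ_t [0,0]: t=0:+1/120960 = 1/120960; (3j)²=24/1001 [(2 5 7; 0 2 -2)], sign=-1
I_A²/I_B² = (8/273)/(24/1001) = 11/9

11/9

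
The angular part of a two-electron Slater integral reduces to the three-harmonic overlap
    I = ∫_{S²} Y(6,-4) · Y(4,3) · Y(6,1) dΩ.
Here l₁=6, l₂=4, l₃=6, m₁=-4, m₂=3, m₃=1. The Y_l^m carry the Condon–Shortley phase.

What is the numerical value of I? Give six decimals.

Rules hold: Σm=0, L=16 even, 2≤6≤10.
N = 13·9·13 = 1521
Δ = 4!·8!·4!/17! = 1/15315300
Racah Σ t=0..4: t=0:+1/829440 t=1:−1/25920 t=2:+1/9216 t=3:−1/25920 t=4:+1/829440 = 7/207360
⇒ 3j(6 4 6; 0 0 0)² = 28/2431, sgn +1
Racah Σ t=3..4: t=3:−1/725760 t=4:+1/207360 = 1/290304
⇒ 3j(6 4 6; -4 3 1)² = 125/7293, sgn -1
4πI² = N·(3j₀)²·(3jₘ)² = 10500/34969
I = -1·√(0.300266/4π) = -0.15457815

-0.154578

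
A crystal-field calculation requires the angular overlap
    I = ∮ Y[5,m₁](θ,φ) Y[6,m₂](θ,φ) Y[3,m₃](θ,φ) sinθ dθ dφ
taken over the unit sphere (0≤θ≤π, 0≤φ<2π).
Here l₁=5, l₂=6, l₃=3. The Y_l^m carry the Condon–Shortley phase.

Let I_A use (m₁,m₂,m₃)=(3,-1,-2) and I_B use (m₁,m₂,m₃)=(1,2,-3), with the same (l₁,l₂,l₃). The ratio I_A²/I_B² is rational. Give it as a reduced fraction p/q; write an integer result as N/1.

Same 5,6,3: normalisation and zero-m 3j drop out of the ratio.
A: Δ: 8! 2! 4! / 15! → 1/675675; sum: t=1:−1/120960 t=2:+1/17280 = 1/20160; 3j²(5 6 3; 3 -1 -2) = Δ·Π!·Σ² = 64/3003  (sign -1)
B: Δ: 8! 2! 4! / 15! → 1/675675; sum: t=4:+1/27648 = 1/27648; 3j²(5 6 3; 1 2 -3) = Δ·Π!·Σ² = 10/429  (sign +1)
I_A²/I_B² = (64/3003)/(10/429) = 32/35

32/35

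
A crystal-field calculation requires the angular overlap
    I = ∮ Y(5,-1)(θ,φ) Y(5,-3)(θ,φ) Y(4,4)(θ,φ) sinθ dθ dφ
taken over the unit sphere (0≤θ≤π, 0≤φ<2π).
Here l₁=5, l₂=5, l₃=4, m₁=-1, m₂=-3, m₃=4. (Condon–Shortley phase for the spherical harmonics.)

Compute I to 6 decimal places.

Rules hold: Σm=0, L=14 even, 0≤4≤10.
N = 11·11·9 = 1089
Δ = 6!·4!·4!/15! = 1/3153150
Racah Σ t=1..5: t=1:−1/69120 t=2:+1/1728 t=3:−1/576 t=4:+1/1728 t=5:−1/69120 = -7/11520
⇒ 3j(5 5 4; 0 0 0)² = 2/143, sgn -1
Racah Σ t=2..2: t=2:+1/27648 = 1/27648
⇒ 3j(5 5 4; -1 -3 4)² = 10/429, sgn +1
4πI² = N·(3j₀)²·(3jₘ)² = 60/169
I = -1·√(0.35503/4π) = -0.16808437

-0.168084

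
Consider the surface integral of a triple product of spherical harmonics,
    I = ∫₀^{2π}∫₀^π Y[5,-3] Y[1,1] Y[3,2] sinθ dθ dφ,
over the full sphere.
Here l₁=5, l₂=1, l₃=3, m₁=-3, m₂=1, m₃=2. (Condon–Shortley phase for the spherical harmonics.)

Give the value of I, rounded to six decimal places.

l₃=3 ∉ [4,6] — triangle fails ⇒ I = 0

0.000000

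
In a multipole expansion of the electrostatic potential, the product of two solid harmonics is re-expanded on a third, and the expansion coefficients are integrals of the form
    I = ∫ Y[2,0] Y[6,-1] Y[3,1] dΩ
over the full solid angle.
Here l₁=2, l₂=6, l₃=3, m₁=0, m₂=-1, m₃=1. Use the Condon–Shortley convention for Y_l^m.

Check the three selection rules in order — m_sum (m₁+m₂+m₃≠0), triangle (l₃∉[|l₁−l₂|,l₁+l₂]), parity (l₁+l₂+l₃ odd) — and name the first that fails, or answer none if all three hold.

triangle

azimuthal sum: 0 − 1 + 1 = 0  ✓
4 ≤ 3 ≤ 8 (triangle on l)  ✗
L = 2 + 6 + 3 = 11 (odd)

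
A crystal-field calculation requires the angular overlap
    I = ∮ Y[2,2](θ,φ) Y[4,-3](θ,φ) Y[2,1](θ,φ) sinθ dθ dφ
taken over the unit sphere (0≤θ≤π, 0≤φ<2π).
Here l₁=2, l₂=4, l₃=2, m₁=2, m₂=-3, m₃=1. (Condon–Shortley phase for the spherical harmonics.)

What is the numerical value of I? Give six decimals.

m-sum 0 ✓  L=8 even ✓  2≤2≤6 ✓
Π(2lᵢ+1) = 5×9×5 = 225
triangle coeff Δ(2,4,2) = 1/630
Σ_t [2,2]: t=2:+1/16 = 1/16
(3j)²=2/35 [(2 4 2; 0 0 0)], sign=+1
Σ_t [0,0]: t=0:+1/144 = 1/144
(3j)²=1/18 [(2 4 2; 2 -3 1)], sign=-1
⇒ 4πI² = 5/7
I = (-1)√(5/7/(4π)) = -0.23841361

-0.238414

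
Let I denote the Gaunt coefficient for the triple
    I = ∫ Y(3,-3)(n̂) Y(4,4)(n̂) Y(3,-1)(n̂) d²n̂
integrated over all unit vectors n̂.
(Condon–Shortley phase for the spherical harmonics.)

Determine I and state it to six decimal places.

-0.166198

Rules hold: Σm=0, L=10 even, 1≤3≤7.
N = 7·9·7 = 441
Δ = 4!·2!·4!/11! = 1/34650
Racah Σ t=1..3: t=1:−1/72 t=2:+1/16 t=3:−1/72 = 5/144
⇒ 3j(3 4 3; 0 0 0)² = 2/77, sgn -1
Racah Σ t=4..4: t=4:+1/1152 = 1/1152
⇒ 3j(3 4 3; -3 4 -1)² = 1/33, sgn +1
4πI² = N·(3j₀)²·(3jₘ)² = 42/121
I = -1·√(0.347107/4π) = -0.16619847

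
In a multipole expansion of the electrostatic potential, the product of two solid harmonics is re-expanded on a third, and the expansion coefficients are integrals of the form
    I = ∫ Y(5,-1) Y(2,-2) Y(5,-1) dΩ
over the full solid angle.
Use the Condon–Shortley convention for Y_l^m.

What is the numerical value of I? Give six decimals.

0.000000

m-sum = -1 − 2 − 1 = -4 ≠ 0 ⇒ I = 0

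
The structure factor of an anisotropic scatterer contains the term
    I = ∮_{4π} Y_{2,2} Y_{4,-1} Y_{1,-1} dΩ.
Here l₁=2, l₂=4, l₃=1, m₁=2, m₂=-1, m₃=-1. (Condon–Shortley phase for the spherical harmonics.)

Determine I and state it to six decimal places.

0.000000

triangle: need 2≤l₃≤6, have 1; I=0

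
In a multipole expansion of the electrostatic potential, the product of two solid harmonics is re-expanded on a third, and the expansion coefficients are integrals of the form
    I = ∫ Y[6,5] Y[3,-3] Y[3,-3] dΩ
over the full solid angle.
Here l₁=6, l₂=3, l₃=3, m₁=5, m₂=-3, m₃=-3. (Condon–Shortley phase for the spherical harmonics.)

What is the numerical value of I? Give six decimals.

0.000000

Σmᵢ = -1 ≠ 0, so the φ-integral vanishes; I = 0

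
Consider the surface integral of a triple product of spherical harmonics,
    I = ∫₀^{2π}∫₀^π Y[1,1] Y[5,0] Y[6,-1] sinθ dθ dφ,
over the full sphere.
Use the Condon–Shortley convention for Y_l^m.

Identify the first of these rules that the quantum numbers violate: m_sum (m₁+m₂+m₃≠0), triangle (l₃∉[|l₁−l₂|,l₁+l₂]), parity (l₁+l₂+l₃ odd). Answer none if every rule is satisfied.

azimuthal sum: 1 + 0 − 1 = 0  ✓
4 ≤ 6 ≤ 6 (triangle on l)  ✓
L = 1 + 5 + 6 = 12 (even)  ✓

none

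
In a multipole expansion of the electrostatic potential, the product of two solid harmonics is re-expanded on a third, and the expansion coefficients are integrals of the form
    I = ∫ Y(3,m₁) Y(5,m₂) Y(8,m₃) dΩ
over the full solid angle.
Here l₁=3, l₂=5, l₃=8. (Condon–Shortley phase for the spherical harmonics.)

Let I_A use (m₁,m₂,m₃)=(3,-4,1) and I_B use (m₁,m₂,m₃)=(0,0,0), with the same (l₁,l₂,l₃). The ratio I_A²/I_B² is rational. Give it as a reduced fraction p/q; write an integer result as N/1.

l's match ⇒ only the (l;m) 3-j factors differ between A and B.
A: triangle coeff Δ(3,5,8) = 1/136136; Σ_t [0,0]: t=0:+1/261273600 = 1/261273600; (3j)²=1/19448 [(3 5 8; 3 -4 1)], sign=-1
B: triangle coeff Δ(3,5,8) = 1/136136; Σ_t [0,0]: t=0:+1/518400 = 1/518400; (3j)²=56/2431 [(3 5 8; 0 0 0)], sign=+1
I_A²/I_B² = (1/19448)/(56/2431) = 1/448

1/448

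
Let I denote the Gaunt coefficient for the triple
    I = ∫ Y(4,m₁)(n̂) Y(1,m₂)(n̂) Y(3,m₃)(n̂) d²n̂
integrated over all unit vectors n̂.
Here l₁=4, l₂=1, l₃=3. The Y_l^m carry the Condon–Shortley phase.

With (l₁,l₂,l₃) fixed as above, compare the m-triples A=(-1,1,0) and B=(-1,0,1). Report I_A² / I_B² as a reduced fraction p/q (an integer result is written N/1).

2/3

Same 4,1,3: normalisation and zero-m 3j drop out of the ratio.
A: Δ: 2! 6! 0! / 9! → 1/252; sum: t=2:+1/72 = 1/72; 3j²(4 1 3; -1 1 0) = Δ·Π!·Σ² = 5/126  (sign -1)
B: Δ: 2! 6! 0! / 9! → 1/252; sum: t=1:−1/48 = -1/48; 3j²(4 1 3; -1 0 1) = Δ·Π!·Σ² = 5/84  (sign -1)
I_A²/I_B² = (5/126)/(5/84) = 2/3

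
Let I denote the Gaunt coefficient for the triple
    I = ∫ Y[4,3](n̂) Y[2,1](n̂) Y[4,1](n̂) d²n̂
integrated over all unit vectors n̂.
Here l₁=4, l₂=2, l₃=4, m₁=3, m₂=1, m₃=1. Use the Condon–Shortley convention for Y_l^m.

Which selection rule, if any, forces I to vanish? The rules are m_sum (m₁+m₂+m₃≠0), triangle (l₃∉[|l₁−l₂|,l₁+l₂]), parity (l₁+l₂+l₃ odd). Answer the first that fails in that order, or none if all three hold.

m_sum

Σmᵢ = 5  ✗
l₃∈[|l₁−l₂|,l₁+l₂]=[2,6], have l₃=4
Σlᵢ = 10 ⇒ even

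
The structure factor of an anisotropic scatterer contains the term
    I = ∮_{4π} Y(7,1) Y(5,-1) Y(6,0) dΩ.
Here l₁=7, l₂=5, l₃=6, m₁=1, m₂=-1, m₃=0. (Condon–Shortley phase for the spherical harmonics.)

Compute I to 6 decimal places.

-0.063766

m-sum 0 ✓  L=18 even ✓  2≤6≤12 ✓
Π(2lᵢ+1) = 15×11×13 = 2145
triangle coeff Δ(7,5,6) = 1/174594420
Σ_t [1,5]: t=1:−1/4147200 t=2:+1/207360 t=3:−1/82944 t=4:+1/207360 t=5:−1/4147200 = -1/345600
(3j)²=420/46189 [(7 5 6; 0 0 0)], sign=-1
Σ_t [0,4]: t=0:+1/24883200 t=1:−1/518400 t=2:+1/110592 t=3:−1/155520 t=4:+1/1658880 = 11/8294400
(3j)²=11/4199 [(7 5 6; 1 -1 0)], sign=+1
⇒ 4πI² = 69300/1356277
I = (-1)√(69300/1356277/(4π)) = -0.06376575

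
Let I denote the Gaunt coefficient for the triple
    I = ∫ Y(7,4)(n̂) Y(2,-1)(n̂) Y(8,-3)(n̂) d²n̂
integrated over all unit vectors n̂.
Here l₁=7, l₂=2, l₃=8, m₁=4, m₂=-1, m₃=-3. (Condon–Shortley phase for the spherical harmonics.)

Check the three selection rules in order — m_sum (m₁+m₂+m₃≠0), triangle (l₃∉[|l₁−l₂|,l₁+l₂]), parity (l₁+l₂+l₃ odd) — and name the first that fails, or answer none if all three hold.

parity

azimuthal sum: 4 − 1 − 3 = 0  ✓
5 ≤ 8 ≤ 9 (triangle on l)  ✓
L = 7 + 2 + 8 = 17 (odd)  ✗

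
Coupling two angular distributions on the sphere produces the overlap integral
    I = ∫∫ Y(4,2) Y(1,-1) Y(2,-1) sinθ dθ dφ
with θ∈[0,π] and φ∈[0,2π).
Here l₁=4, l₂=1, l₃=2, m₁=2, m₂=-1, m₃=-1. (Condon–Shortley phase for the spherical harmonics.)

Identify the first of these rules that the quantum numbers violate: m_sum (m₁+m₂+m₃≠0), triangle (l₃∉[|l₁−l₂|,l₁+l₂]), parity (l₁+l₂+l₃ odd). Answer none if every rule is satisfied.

triangle

Σmᵢ = 0  ✓
l₃∈[|l₁−l₂|,l₁+l₂]=[3,5], have l₃=2  ✗
Σlᵢ = 7 ⇒ odd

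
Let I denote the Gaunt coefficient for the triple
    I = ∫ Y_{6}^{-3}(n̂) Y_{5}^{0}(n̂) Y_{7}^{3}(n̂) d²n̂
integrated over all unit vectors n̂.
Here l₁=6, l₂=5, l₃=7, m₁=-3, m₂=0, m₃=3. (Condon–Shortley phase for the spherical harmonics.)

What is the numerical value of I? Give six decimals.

Rules hold: Σm=0, L=18 even, 1≤7≤11.
N = 13·11·15 = 2145
Δ = 4!·8!·6!/19! = 1/174594420
Racah Σ t=0..4: t=0:+1/4147200 t=1:−1/207360 t=2:+1/82944 t=3:−1/207360 t=4:+1/4147200 = 1/345600
⇒ 3j(6 5 7; 0 0 0)² = 420/46189, sgn -1
Racah Σ t=1..4: t=1:−1/11612160 t=2:+1/725760 t=3:−1/414720 t=4:+1/2073600 = -37/58060800
⇒ 3j(6 5 7; -3 0 3)² = 4107/646646, sgn -1
4πI² = N·(3j₀)²·(3jₘ)² = 1848150/14919047
I = +1·√(0.123879/4π) = 0.09928717

0.099287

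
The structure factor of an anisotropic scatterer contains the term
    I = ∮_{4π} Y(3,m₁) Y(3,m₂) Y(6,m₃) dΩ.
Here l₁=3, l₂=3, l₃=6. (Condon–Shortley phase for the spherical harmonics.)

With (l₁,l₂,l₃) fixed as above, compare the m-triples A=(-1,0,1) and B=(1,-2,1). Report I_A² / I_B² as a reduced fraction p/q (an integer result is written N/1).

10/3

Same 3,3,6: normalisation and zero-m 3j drop out of the ratio.
A: Δ: 0! 6! 6! / 13! → 1/12012; sum: t=0:+1/1728 = 1/1728; 3j²(3 3 6; -1 0 1) = Δ·Π!·Σ² = 25/858  (sign -1)
B: Δ: 0! 6! 6! / 13! → 1/12012; sum: t=0:+1/5760 = 1/5760; 3j²(3 3 6; 1 -2 1) = Δ·Π!·Σ² = 5/572  (sign -1)
I_A²/I_B² = (25/858)/(5/572) = 10/3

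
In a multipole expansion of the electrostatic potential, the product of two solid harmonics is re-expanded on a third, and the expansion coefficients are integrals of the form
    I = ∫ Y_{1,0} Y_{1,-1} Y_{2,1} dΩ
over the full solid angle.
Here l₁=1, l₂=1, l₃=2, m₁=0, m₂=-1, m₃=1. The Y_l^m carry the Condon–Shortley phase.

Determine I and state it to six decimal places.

-0.218510

Checks pass: Σm=0; 4 even; l₃=2∈[0,2].
(2·1+1)(2·1+1)(2·2+1) = 45
Δ: 0! 2! 2! / 5! → 1/30
sum: t=0:+1/1 = 1/1
3j²(1 1 2; 0 0 0) = Δ·Π!·Σ² = 2/15  (sign +1)
sum: t=0:+1/2 = 1/2
3j²(1 1 2; 0 -1 1) = Δ·Π!·Σ² = 1/10  (sign -1)
combine: 4πI² = 45·2/15·1/10 = 3/5
take √, sign -1: I = -0.21850969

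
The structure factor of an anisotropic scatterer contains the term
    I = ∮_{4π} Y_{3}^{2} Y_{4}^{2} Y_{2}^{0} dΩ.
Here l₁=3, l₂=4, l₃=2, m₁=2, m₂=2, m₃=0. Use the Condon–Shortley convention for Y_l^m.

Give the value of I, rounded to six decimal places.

m-sum = 2 + 2 + 0 = 4 ≠ 0 ⇒ I = 0

0.000000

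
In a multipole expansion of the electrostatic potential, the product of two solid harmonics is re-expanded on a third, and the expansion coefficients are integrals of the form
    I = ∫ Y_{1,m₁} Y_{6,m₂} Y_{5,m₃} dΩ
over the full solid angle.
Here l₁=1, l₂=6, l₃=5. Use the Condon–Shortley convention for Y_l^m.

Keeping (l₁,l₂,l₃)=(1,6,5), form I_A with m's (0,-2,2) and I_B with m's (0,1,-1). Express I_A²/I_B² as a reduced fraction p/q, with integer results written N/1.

Shared (l₁,l₂,l₃)=(1,6,5): N and (l;000)² cancel in I_A²/I_B².
A: Δ = 2!·0!·10!/13! = 1/858; Racah Σ t=1..1: t=1:−1/30240 = -1/30240; ⇒ 3j(1 6 5; 0 -2 2)² = 16/429, sgn +1
B: Δ = 2!·0!·10!/13! = 1/858; Racah Σ t=1..1: t=1:−1/17280 = -1/17280; ⇒ 3j(1 6 5; 0 1 -1)² = 35/858, sgn -1
I_A²/I_B² = (16/429)/(35/858) = 32/35

32/35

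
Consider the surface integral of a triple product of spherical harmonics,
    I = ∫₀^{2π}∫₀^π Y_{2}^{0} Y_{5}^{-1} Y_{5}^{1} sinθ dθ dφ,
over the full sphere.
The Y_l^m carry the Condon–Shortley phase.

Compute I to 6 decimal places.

-0.145565

m-sum 0 ✓  L=12 even ✓  3≤5≤7 ✓
Π(2lᵢ+1) = 5×11×11 = 605
triangle coeff Δ(2,5,5) = 1/38610
Σ_t [0,2]: t=0:+1/2880 t=1:−1/576 t=2:+1/2880 = -1/960
(3j)²=10/429 [(2 5 5; 0 0 0)], sign=+1
Σ_t [0,2]: t=0:+1/2304 t=1:−1/720 t=2:+1/5760 = -1/1280
(3j)²=27/1430 [(2 5 5; 0 -1 1)], sign=-1
⇒ 4πI² = 45/169
I = (-1)√(45/169/(4π)) = -0.14556534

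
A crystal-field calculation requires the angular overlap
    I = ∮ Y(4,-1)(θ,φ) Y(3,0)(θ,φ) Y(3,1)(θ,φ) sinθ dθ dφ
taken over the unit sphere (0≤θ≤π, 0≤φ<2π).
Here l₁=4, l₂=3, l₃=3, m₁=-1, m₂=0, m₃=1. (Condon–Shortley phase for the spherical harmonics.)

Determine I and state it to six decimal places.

Checks pass: Σm=0; 10 even; l₃=3∈[1,7].
(2·4+1)(2·3+1)(2·3+1) = 441
Δ: 4! 4! 2! / 11! → 1/34650
sum: t=1:−1/72 t=2:+1/16 t=3:−1/72 = 5/144
3j²(4 3 3; 0 0 0) = Δ·Π!·Σ² = 2/77  (sign -1)
sum: t=1:−1/288 t=2:+1/24 t=3:−1/48 = 5/288
3j²(4 3 3; -1 0 1) = Δ·Π!·Σ² = 5/462  (sign +1)
combine: 4πI² = 441·2/77·5/462 = 15/121
take √, sign -1: I = -0.09932258

-0.099323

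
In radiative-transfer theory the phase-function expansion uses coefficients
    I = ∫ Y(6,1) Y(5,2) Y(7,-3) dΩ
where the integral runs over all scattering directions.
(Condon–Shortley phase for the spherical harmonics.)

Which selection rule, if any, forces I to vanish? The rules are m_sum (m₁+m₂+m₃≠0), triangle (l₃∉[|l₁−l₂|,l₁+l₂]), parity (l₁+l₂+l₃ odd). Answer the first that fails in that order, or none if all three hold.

none

azimuthal sum: 1 + 2 − 3 = 0  ✓
1 ≤ 7 ≤ 11 (triangle on l)  ✓
L = 6 + 5 + 7 = 18 (even)  ✓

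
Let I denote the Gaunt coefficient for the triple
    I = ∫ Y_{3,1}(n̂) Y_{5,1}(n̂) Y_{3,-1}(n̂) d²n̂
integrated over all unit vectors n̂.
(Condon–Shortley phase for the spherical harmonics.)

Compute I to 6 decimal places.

Σmᵢ = 1 ≠ 0, so the φ-integral vanishes; I = 0

0.000000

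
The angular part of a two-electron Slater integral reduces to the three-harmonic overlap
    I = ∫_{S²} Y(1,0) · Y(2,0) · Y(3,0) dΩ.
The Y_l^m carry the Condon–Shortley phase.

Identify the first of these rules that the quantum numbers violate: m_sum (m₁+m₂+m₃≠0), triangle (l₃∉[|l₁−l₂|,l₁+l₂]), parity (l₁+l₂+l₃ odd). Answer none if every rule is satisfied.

Σmᵢ = 0  ✓
l₃∈[|l₁−l₂|,l₁+l₂]=[1,3], have l₃=3  ✓
Σlᵢ = 6 ⇒ even  ✓

none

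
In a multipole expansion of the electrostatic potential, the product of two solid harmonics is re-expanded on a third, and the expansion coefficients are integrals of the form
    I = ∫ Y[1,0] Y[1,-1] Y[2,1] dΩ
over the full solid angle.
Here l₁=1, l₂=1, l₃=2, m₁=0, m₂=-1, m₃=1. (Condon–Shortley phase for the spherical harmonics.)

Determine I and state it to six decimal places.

m-sum 0 ✓  L=4 even ✓  0≤2≤2 ✓
Π(2lᵢ+1) = 3×3×5 = 45
triangle coeff Δ(1,1,2) = 1/30
Σ_t [0,0]: t=0:+1/1 = 1/1
(3j)²=2/15 [(1 1 2; 0 0 0)], sign=+1
Σ_t [0,0]: t=0:+1/2 = 1/2
(3j)²=1/10 [(1 1 2; 0 -1 1)], sign=-1
⇒ 4πI² = 3/5
I = (-1)√(3/5/(4π)) = -0.21850969

-0.218510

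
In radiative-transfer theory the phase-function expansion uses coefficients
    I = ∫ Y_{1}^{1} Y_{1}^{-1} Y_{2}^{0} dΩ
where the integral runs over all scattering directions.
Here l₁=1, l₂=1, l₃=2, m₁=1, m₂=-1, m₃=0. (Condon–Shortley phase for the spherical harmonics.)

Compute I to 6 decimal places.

0.126157

m-sum 0 ✓  L=4 even ✓  0≤2≤2 ✓
Π(2lᵢ+1) = 3×3×5 = 45
triangle coeff Δ(1,1,2) = 1/30
Σ_t [0,0]: t=0:+1/1 = 1/1
(3j)²=2/15 [(1 1 2; 0 0 0)], sign=+1
Σ_t [0,0]: t=0:+1/4 = 1/4
(3j)²=1/30 [(1 1 2; 1 -1 0)], sign=+1
⇒ 4πI² = 1/5
I = (+1)√(1/5/(4π)) = 0.12615663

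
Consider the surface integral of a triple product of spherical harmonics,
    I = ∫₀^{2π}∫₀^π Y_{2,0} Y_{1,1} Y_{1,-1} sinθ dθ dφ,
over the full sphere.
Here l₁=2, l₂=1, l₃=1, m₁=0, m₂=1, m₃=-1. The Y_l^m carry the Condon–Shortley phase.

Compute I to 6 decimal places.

0.126157

Rules hold: Σm=0, L=4 even, 1≤1≤3.
N = 5·3·3 = 45
Δ = 2!·2!·0!/5! = 1/30
Racah Σ t=1..1: t=1:−1/1 = -1/1
⇒ 3j(2 1 1; 0 0 0)² = 2/15, sgn +1
Racah Σ t=2..2: t=2:+1/4 = 1/4
⇒ 3j(2 1 1; 0 1 -1)² = 1/30, sgn +1
4πI² = N·(3j₀)²·(3jₘ)² = 1/5
I = +1·√(0.2/4π) = 0.12615663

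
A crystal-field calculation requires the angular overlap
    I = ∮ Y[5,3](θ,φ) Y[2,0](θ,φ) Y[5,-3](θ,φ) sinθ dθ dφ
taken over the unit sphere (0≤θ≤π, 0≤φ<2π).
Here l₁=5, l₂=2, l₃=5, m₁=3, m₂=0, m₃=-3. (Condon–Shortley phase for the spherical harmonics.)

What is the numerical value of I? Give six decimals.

-0.016174

Rules hold: Σm=0, L=12 even, 3≤5≤7.
N = 11·5·11 = 605
Δ = 2!·8!·2!/13! = 1/38610
Racah Σ t=0..2: t=0:+1/2880 t=1:−1/576 t=2:+1/2880 = -1/960
⇒ 3j(5 2 5; 0 0 0)² = 10/429, sgn +1
Racah Σ t=0..2: t=0:+1/5760 t=1:−1/5040 t=2:+1/161280 = -1/53760
⇒ 3j(5 2 5; 3 0 -3)² = 1/4290, sgn -1
4πI² = N·(3j₀)²·(3jₘ)² = 5/1521
I = -1·√(0.00328731/4π) = -0.01617393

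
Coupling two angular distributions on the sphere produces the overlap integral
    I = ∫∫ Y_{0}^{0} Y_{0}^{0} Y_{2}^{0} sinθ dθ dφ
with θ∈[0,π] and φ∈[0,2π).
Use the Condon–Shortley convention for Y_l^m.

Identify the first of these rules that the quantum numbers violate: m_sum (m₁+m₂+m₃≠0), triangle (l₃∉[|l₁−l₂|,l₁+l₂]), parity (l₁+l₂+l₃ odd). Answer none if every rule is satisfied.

triangle

Σmᵢ = 0  ✓
l₃∈[|l₁−l₂|,l₁+l₂]=[0,0], have l₃=2  ✗
Σlᵢ = 2 ⇒ even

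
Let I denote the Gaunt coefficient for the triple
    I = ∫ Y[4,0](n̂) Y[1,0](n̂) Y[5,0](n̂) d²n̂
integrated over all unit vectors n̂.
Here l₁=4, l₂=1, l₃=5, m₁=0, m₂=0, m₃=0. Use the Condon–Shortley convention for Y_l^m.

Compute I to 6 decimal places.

Rules hold: Σm=0, L=10 even, 3≤5≤5.
N = 9·3·11 = 297
Δ = 0!·8!·2!/11! = 1/495
Racah Σ t=0..0: t=0:+1/576 = 1/576
⇒ 3j(4 1 5; 0 0 0)² = 5/99, sgn -1
(m-triple is (0,0,0) — same symbol as above.)
4πI² = N·(3j₀)²·(3jₘ)² = 25/33
I = +1·√(0.757576/4π) = 0.24553200

0.245532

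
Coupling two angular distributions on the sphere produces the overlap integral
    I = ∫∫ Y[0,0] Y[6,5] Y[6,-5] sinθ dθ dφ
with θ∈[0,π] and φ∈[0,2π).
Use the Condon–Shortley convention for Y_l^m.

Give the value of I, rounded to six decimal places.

-0.282095

Rules hold: Σm=0, L=12 even, 6≤6≤6.
N = 1·13·13 = 169
Δ = 0!·0!·12!/13! = 1/13
Racah Σ t=0..0: t=0:+1/518400 = 1/518400
⇒ 3j(0 6 6; 0 0 0)² = 1/13, sgn +1
Racah Σ t=0..0: t=0:+1/39916800 = 1/39916800
⇒ 3j(0 6 6; 0 5 -5)² = 1/13, sgn -1
4πI² = N·(3j₀)²·(3jₘ)² = 1/1
I = -1·√(1/4π) = -0.28209479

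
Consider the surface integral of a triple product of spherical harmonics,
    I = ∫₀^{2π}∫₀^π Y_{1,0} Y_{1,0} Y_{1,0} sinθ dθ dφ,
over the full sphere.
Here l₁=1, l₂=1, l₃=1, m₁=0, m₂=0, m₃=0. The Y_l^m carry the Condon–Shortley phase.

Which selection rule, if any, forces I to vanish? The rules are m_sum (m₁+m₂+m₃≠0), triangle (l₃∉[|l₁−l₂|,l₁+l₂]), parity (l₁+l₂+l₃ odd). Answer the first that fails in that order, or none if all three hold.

parity

Σmᵢ = 0  ✓
l₃∈[|l₁−l₂|,l₁+l₂]=[0,2], have l₃=1  ✓
Σlᵢ = 3 ⇒ odd  ✗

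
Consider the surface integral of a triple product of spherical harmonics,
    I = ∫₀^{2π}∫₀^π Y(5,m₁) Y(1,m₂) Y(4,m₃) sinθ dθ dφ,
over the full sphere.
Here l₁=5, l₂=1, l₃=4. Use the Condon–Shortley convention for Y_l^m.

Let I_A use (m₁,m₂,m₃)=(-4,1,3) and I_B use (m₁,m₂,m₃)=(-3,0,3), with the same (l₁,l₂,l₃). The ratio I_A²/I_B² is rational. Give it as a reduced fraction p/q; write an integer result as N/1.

9/4

l's match ⇒ only the (l;m) 3-j factors differ between A and B.
A: triangle coeff Δ(5,1,4) = 1/495; Σ_t [2,2]: t=2:+1/10080 = 1/10080; (3j)²=4/55 [(5 1 4; -4 1 3)], sign=-1
B: triangle coeff Δ(5,1,4) = 1/495; Σ_t [1,1]: t=1:−1/5040 = -1/5040; (3j)²=16/495 [(5 1 4; -3 0 3)], sign=+1
I_A²/I_B² = (4/55)/(16/495) = 9/4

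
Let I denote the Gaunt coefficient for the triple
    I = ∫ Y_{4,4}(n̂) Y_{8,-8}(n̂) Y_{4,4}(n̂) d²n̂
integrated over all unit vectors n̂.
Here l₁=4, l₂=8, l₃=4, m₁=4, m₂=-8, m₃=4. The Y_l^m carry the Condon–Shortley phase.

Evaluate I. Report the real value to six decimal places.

Checks pass: Σm=0; 16 even; l₃=4∈[4,12].
(2·4+1)(2·8+1)(2·4+1) = 1377
Δ: 8! 0! 8! / 17! → 1/218790
sum: t=4:+1/331776 = 1/331776
3j²(4 8 4; 0 0 0) = Δ·Π!·Σ² = 490/21879  (sign +1)
sum: t=0:+1/1625702400 = 1/1625702400
3j²(4 8 4; 4 -8 4) = Δ·Π!·Σ² = 1/17  (sign +1)
combine: 4πI² = 1377·490/21879·1/17 = 4410/2431
take √, sign +1: I = 0.37994601

0.379946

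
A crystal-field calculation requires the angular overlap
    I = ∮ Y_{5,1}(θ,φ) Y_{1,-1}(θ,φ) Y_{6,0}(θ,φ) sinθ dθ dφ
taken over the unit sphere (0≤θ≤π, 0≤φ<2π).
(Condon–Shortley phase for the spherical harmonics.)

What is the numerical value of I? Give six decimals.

0.158246

Rules hold: Σm=0, L=12 even, 4≤6≤6.
N = 11·3·13 = 429
Δ = 0!·10!·2!/13! = 1/858
Racah Σ t=0..0: t=0:+1/14400 = 1/14400
⇒ 3j(5 1 6; 0 0 0)² = 6/143, sgn +1
Racah Σ t=0..0: t=0:+1/34560 = 1/34560
⇒ 3j(5 1 6; 1 -1 0)² = 5/286, sgn +1
4πI² = N·(3j₀)²·(3jₘ)² = 45/143
I = +1·√(0.314685/4π) = 0.15824621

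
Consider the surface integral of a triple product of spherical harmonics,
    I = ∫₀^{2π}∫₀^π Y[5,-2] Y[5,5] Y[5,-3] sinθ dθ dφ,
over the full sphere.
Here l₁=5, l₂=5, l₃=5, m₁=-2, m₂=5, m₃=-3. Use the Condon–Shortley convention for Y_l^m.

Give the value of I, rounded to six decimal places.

l₁+l₂+l₃=15 is odd: 3j(l;000)=0 ⇒ I=0

0.000000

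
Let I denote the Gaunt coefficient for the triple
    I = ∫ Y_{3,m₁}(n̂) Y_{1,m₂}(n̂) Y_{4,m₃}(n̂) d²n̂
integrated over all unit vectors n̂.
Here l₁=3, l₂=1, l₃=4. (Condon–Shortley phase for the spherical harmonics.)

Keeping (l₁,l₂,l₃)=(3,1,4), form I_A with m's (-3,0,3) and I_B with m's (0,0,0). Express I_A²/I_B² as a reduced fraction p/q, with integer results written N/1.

7/16

Same 3,1,4: normalisation and zero-m 3j drop out of the ratio.
A: Δ: 0! 6! 2! / 9! → 1/252; sum: t=0:+1/720 = 1/720; 3j²(3 1 4; -3 0 3) = Δ·Π!·Σ² = 1/36  (sign -1)
B: Δ: 0! 6! 2! / 9! → 1/252; sum: t=0:+1/36 = 1/36; 3j²(3 1 4; 0 0 0) = Δ·Π!·Σ² = 4/63  (sign +1)
I_A²/I_B² = (1/36)/(4/63) = 7/16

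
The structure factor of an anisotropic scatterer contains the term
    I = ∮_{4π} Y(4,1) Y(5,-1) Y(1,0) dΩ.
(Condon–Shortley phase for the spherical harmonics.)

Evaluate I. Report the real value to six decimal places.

-0.240571

Checks pass: Σm=0; 10 even; l₃=1∈[1,9].
(2·4+1)(2·5+1)(2·1+1) = 297
Δ: 8! 0! 2! / 11! → 1/495
sum: t=4:+1/576 = 1/576
3j²(4 5 1; 0 0 0) = Δ·Π!·Σ² = 5/99  (sign -1)
sum: t=3:−1/720 = -1/720
3j²(4 5 1; 1 -1 0) = Δ·Π!·Σ² = 8/165  (sign +1)
combine: 4πI² = 297·5/99·8/165 = 8/11
take √, sign -1: I = -0.24057125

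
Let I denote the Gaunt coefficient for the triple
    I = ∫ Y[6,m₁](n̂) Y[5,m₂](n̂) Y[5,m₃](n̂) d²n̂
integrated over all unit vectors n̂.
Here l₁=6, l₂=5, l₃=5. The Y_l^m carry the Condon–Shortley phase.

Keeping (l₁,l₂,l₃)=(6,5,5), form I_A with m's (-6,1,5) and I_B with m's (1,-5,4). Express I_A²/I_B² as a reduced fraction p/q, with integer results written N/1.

l's match ⇒ only the (l;m) 3-j factors differ between A and B.
A: triangle coeff Δ(6,5,5) = 1/28588560; Σ_t [6,6]: t=6:+1/12441600 = 1/12441600; (3j)²=3/442 [(6 5 5; -6 1 5)], sign=+1
B: triangle coeff Δ(6,5,5) = 1/28588560; Σ_t [0,0]: t=0:+1/2073600 = 1/2073600; (3j)²=63/9724 [(6 5 5; 1 -5 4)], sign=-1
I_A²/I_B² = (3/442)/(63/9724) = 22/21

22/21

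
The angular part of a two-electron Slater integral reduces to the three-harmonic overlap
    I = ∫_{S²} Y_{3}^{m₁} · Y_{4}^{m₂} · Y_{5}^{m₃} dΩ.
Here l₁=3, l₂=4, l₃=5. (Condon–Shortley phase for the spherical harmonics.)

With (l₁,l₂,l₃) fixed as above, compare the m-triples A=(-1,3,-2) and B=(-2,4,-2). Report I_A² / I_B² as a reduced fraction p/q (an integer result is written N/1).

Same 3,4,5: normalisation and zero-m 3j drop out of the ratio.
A: Δ: 2! 4! 6! / 13! → 1/180180; sum: t=1:−1/4320 t=2:+1/960 = 7/8640; 3j²(3 4 5; -1 3 -2) = Δ·Π!·Σ² = 343/12870  (sign -1)
B: Δ: 2! 4! 6! / 13! → 1/180180; sum: t=2:+1/8640 = 1/8640; 3j²(3 4 5; -2 4 -2) = Δ·Π!·Σ² = 14/1287  (sign -1)
I_A²/I_B² = (343/12870)/(14/1287) = 49/20

49/20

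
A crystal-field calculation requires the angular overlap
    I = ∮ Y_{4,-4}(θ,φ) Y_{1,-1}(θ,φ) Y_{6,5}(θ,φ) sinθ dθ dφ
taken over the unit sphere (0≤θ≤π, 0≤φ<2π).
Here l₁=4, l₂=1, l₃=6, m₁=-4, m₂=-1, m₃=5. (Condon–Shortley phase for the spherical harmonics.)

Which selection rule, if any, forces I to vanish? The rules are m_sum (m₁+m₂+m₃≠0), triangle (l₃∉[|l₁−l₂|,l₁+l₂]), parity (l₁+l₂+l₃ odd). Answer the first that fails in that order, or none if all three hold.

azimuthal sum: -4 − 1 + 5 = 0  ✓
3 ≤ 6 ≤ 5 (triangle on l)  ✗
L = 4 + 1 + 6 = 11 (odd)

triangle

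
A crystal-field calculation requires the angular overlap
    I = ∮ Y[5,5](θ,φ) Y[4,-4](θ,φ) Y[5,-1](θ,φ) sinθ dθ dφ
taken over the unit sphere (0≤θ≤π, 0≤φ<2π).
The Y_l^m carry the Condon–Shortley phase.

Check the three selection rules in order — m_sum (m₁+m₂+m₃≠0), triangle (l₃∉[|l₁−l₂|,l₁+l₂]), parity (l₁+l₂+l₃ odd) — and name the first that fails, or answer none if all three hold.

none

azimuthal sum: 5 − 4 − 1 = 0  ✓
1 ≤ 5 ≤ 9 (triangle on l)  ✓
L = 5 + 4 + 5 = 14 (even)  ✓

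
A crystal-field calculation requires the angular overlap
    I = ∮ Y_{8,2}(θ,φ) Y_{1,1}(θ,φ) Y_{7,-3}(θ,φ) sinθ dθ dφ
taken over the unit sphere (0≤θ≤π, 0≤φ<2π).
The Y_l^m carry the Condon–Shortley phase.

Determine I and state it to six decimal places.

0.118504

m-sum 0 ✓  L=16 even ✓  7≤7≤9 ✓
Π(2lᵢ+1) = 17×3×15 = 765
triangle coeff Δ(8,1,7) = 1/2040
Σ_t [1,1]: t=1:−1/25401600 = -1/25401600
(3j)²=8/255 [(8 1 7; 0 0 0)], sign=+1
Σ_t [2,2]: t=2:+1/174182400 = 1/174182400
(3j)²=1/136 [(8 1 7; 2 1 -3)], sign=+1
⇒ 4πI² = 3/17
I = (+1)√(3/17/(4π)) = 0.11850352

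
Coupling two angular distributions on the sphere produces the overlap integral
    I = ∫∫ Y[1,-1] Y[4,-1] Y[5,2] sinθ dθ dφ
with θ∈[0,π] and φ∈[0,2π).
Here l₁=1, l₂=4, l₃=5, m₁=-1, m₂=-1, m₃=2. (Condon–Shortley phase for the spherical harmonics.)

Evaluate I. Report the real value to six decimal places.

m-sum 0 ✓  L=10 even ✓  3≤5≤5 ✓
Π(2lᵢ+1) = 3×9×11 = 297
triangle coeff Δ(1,4,5) = 1/495
Σ_t [0,0]: t=0:+1/576 = 1/576
(3j)²=5/99 [(1 4 5; 0 0 0)], sign=-1
Σ_t [0,0]: t=0:+1/1440 = 1/1440
(3j)²=7/165 [(1 4 5; -1 -1 2)], sign=-1
⇒ 4πI² = 7/11
I = (+1)√(7/11/(4π)) = 0.22503380

0.225034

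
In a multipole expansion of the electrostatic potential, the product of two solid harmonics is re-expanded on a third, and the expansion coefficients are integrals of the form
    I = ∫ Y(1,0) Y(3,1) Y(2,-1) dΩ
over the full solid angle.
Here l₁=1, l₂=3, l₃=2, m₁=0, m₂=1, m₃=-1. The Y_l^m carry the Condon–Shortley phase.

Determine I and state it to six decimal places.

-0.233597

m-sum 0 ✓  L=6 even ✓  2≤2≤4 ✓
Π(2lᵢ+1) = 3×7×5 = 105
triangle coeff Δ(1,3,2) = 1/105
Σ_t [1,1]: t=1:−1/4 = -1/4
(3j)²=3/35 [(1 3 2; 0 0 0)], sign=-1
Σ_t [1,1]: t=1:−1/6 = -1/6
(3j)²=8/105 [(1 3 2; 0 1 -1)], sign=+1
⇒ 4πI² = 24/35
I = (-1)√(24/35/(4π)) = -0.23359668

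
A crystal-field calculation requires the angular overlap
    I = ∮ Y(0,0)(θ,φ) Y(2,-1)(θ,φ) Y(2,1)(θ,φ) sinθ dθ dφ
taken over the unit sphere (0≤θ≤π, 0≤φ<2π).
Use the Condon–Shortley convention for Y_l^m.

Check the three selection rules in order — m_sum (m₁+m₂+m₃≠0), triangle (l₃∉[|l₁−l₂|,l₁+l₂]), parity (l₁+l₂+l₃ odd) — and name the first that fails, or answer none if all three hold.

azimuthal sum: 0 − 1 + 1 = 0  ✓
2 ≤ 2 ≤ 2 (triangle on l)  ✓
L = 0 + 2 + 2 = 4 (even)  ✓

none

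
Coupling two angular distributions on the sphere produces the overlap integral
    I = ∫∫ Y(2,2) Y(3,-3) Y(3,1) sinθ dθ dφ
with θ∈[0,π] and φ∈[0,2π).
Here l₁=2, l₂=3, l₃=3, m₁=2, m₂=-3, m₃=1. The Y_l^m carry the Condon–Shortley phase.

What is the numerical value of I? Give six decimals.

0.132981

Checks pass: Σm=0; 8 even; l₃=3∈[1,5].
(2·2+1)(2·3+1)(2·3+1) = 245
Δ: 2! 2! 4! / 9! → 1/3780
sum: t=0:+1/24 t=1:−1/4 t=2:+1/24 = -1/6
3j²(2 3 3; 0 0 0) = Δ·Π!·Σ² = 4/105  (sign +1)
sum: t=0:+1/96 = 1/96
3j²(2 3 3; 2 -3 1) = Δ·Π!·Σ² = 1/42  (sign +1)
combine: 4πI² = 245·4/105·1/42 = 2/9
take √, sign +1: I = 0.13298076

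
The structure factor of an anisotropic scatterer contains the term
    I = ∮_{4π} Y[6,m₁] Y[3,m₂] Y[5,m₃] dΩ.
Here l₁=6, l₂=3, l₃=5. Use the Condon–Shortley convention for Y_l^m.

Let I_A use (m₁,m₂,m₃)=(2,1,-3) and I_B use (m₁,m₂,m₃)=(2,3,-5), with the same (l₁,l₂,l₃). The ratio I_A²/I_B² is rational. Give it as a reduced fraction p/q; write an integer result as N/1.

Same 6,3,5: normalisation and zero-m 3j drop out of the ratio.
A: Δ: 4! 8! 2! / 15! → 1/675675; sum: t=2:+1/11520 t=3:−1/30240 t=4:+1/1935360 = 1/18432; 3j²(6 3 5; 2 1 -3) = Δ·Π!·Σ² = 7/429  (sign +1)
B: Δ: 4! 8! 2! / 15! → 1/675675; sum: t=4:+1/1935360 = 1/1935360; 3j²(6 3 5; 2 3 -5) = Δ·Π!·Σ² = 1/1001  (sign +1)
I_A²/I_B² = (7/429)/(1/1001) = 49/3

49/3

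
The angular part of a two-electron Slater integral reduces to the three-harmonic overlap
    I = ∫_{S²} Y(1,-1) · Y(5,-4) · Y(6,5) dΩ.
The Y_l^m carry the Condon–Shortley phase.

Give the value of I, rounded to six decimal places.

-0.303018

Rules hold: Σm=0, L=12 even, 4≤6≤6.
N = 3·11·13 = 429
Δ = 0!·2!·10!/13! = 1/858
Racah Σ t=0..0: t=0:+1/14400 = 1/14400
⇒ 3j(1 5 6; 0 0 0)² = 6/143, sgn +1
Racah Σ t=0..0: t=0:+1/725760 = 1/725760
⇒ 3j(1 5 6; -1 -4 5)² = 5/78, sgn -1
4πI² = N·(3j₀)²·(3jₘ)² = 15/13
I = -1·√(1.15385/4π) = -0.30301841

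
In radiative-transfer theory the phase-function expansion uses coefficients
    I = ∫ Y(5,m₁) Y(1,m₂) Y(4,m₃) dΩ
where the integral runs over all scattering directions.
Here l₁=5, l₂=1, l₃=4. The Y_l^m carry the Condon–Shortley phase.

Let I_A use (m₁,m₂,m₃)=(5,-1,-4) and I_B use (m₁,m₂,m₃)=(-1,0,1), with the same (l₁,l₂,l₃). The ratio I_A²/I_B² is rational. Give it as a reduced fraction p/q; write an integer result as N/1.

15/8

l's match ⇒ only the (l;m) 3-j factors differ between A and B.
A: triangle coeff Δ(5,1,4) = 1/495; Σ_t [0,0]: t=0:+1/80640 = 1/80640; (3j)²=1/11 [(5 1 4; 5 -1 -4)], sign=+1
B: triangle coeff Δ(5,1,4) = 1/495; Σ_t [1,1]: t=1:−1/720 = -1/720; (3j)²=8/165 [(5 1 4; -1 0 1)], sign=+1
I_A²/I_B² = (1/11)/(8/165) = 15/8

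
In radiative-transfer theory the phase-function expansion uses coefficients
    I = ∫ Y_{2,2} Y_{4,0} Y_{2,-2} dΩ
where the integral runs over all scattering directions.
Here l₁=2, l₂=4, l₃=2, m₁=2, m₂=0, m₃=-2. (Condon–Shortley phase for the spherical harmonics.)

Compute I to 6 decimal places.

Rules hold: Σm=0, L=8 even, 2≤2≤6.
N = 5·9·5 = 225
Δ = 4!·0!·4!/9! = 1/630
Racah Σ t=2..2: t=2:+1/16 = 1/16
⇒ 3j(2 4 2; 0 0 0)² = 2/35, sgn +1
Racah Σ t=0..0: t=0:+1/576 = 1/576
⇒ 3j(2 4 2; 2 0 -2)² = 1/630, sgn +1
4πI² = N·(3j₀)²·(3jₘ)² = 1/49
I = +1·√(0.0204082/4π) = 0.04029926

0.040299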